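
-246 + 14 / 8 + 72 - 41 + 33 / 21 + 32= -5031 / 28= -179.68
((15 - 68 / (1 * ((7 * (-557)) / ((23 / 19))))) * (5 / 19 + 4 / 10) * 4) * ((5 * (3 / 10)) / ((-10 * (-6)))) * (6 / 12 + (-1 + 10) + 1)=210315231 / 20107700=10.46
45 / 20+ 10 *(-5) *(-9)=1809 / 4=452.25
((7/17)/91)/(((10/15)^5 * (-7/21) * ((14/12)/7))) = -2187/3536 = -0.62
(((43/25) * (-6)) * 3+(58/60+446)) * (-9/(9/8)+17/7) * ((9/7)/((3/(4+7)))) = -10926.54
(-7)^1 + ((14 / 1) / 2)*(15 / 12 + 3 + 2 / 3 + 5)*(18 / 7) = 343 / 2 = 171.50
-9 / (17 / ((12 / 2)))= -3.18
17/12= 1.42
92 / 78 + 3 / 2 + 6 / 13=245 / 78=3.14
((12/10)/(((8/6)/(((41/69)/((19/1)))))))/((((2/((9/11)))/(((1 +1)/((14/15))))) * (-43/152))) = -6642/76153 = -0.09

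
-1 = -1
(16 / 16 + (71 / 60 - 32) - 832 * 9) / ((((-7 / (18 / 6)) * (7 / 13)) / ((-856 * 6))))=-7529243748 / 245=-30731607.13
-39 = -39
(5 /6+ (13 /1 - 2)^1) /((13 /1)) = 71 /78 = 0.91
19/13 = 1.46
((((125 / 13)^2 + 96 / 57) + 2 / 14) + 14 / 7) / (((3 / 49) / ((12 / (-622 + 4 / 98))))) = -742302078 / 24464609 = -30.34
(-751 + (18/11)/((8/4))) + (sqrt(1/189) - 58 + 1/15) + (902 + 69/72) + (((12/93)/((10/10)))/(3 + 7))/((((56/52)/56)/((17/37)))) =sqrt(21)/63 + 48021041/504680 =95.22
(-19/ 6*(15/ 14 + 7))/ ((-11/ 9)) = 6441/ 308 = 20.91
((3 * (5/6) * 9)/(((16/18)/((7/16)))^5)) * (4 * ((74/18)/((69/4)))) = 61200253485/98784247808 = 0.62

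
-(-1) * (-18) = -18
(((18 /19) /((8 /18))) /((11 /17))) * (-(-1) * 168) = 115668 /209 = 553.44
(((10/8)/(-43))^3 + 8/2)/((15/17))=346012339/76326720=4.53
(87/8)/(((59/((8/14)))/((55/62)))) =0.09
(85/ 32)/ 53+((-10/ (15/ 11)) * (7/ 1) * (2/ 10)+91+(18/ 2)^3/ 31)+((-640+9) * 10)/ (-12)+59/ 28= 3490268587/ 5520480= 632.24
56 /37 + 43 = 1647 /37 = 44.51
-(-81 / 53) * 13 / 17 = 1053 / 901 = 1.17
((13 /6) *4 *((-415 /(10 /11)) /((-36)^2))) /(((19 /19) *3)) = -11869 /11664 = -1.02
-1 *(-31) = 31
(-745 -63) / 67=-808 / 67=-12.06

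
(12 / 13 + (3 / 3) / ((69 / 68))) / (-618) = -856 / 277173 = -0.00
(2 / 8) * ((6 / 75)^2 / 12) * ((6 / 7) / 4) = 1 / 35000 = 0.00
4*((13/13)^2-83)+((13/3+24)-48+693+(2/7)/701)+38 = 5643056/14721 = 383.33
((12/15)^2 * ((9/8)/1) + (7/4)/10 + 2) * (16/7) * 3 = 3474/175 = 19.85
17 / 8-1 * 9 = -6.88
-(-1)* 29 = 29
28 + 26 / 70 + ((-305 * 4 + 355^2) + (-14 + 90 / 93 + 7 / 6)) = 124821.51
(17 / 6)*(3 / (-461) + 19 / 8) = 6.71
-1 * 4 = -4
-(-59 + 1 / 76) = 4483 / 76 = 58.99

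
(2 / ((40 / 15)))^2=0.56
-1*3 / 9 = -1 / 3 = -0.33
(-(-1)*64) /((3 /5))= 106.67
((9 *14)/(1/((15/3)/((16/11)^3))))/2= 419265/4096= 102.36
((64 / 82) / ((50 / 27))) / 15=144 / 5125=0.03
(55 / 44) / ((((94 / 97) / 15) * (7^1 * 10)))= 1455 / 5264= 0.28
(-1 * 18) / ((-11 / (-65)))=-1170 / 11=-106.36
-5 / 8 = -0.62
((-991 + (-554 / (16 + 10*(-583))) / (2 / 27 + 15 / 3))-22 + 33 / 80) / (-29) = 3584574277 / 102662320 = 34.92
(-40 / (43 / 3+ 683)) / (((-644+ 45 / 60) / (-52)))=-6240 / 1345679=-0.00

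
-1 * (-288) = 288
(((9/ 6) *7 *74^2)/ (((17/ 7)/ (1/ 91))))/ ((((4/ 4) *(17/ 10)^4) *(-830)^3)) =-574980/ 10554125067967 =-0.00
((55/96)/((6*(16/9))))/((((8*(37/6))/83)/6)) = 41085/75776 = 0.54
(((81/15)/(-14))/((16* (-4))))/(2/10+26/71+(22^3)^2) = 0.00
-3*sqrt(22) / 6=-sqrt(22) / 2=-2.35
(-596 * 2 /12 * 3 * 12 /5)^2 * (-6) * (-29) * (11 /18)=1359766848 /25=54390673.92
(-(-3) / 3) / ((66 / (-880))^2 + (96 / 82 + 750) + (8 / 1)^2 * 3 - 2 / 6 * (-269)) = 196800 / 203263507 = 0.00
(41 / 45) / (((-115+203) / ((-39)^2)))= 6929 / 440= 15.75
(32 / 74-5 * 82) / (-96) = 7577 / 1776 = 4.27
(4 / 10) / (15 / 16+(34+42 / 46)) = 736 / 65965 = 0.01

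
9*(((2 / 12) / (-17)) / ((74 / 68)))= -3 / 37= -0.08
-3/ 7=-0.43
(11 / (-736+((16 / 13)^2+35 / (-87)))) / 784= -161733 / 8471159984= -0.00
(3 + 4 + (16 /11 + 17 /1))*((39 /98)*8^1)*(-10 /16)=-3900 /77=-50.65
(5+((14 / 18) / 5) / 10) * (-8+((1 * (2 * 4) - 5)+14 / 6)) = -13.37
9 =9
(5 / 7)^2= 25 / 49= 0.51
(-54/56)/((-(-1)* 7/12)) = -81/49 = -1.65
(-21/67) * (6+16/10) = -798/335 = -2.38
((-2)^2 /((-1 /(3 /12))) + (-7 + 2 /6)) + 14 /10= -94 /15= -6.27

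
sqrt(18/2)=3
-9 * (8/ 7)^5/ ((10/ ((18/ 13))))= -2654208/ 1092455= -2.43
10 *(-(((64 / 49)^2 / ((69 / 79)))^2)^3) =-11479480523584360893253769400156160 / 20675094571386761083478544929481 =-555.23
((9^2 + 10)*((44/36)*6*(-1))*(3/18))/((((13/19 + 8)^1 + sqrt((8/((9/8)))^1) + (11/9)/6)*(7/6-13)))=684684/841705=0.81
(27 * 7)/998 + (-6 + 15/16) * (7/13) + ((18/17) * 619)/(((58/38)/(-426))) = -9360439851177/51169456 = -182930.22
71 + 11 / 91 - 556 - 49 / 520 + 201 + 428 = 524257 / 3640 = 144.03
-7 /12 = -0.58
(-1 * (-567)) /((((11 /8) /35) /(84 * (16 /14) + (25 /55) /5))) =167809320 /121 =1386853.88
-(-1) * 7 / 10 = 7 / 10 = 0.70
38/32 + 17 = 291/16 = 18.19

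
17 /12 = 1.42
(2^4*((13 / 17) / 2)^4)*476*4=3198832 / 4913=651.10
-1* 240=-240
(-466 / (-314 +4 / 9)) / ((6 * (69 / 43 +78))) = 10019 / 3219902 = 0.00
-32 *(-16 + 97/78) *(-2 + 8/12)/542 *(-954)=3904192/3523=1108.20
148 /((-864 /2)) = -37 /108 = -0.34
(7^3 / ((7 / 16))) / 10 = 392 / 5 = 78.40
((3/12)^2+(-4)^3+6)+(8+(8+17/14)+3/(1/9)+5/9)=-13273/1008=-13.17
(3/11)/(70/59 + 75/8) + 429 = 23525631/54835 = 429.03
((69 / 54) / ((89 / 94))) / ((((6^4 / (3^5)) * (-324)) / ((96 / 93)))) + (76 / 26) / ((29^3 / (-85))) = -4673761637 / 425133487818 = -0.01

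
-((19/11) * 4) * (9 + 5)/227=-1064/2497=-0.43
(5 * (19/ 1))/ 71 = 95/ 71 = 1.34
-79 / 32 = -2.47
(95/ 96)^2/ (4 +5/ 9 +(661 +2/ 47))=424175/ 288305152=0.00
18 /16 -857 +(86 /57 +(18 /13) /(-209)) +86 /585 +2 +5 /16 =-1666546961 /1956240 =-851.91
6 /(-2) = -3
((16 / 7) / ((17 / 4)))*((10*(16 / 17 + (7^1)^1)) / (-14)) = -43200 / 14161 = -3.05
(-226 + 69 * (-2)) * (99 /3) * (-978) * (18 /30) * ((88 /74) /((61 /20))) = 6202804608 /2257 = 2748251.93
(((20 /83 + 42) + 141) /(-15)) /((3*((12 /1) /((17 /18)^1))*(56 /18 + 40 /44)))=-2844083 /35676720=-0.08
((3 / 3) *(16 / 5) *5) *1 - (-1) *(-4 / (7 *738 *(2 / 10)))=41318 / 2583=16.00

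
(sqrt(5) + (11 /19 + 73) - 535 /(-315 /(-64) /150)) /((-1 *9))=6476242 /3591 - sqrt(5) /9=1803.22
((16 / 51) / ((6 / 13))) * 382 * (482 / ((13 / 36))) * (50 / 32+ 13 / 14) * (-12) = -1232894304 / 119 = -10360456.34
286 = 286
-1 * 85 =-85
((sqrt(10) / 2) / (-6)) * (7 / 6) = -7 * sqrt(10) / 72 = -0.31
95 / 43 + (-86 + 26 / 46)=-82310 / 989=-83.23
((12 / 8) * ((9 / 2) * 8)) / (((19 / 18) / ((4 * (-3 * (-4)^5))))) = 11943936 / 19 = 628628.21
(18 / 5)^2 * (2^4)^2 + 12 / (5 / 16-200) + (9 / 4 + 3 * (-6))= 70331533 / 21300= 3301.95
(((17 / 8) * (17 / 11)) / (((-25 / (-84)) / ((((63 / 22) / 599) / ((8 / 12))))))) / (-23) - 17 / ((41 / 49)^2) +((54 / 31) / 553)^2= -3999872140751766836329 / 164706746338533614600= -24.28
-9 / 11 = -0.82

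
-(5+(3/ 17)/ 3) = -86/ 17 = -5.06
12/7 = 1.71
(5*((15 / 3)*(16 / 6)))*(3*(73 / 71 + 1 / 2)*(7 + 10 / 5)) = 195300 / 71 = 2750.70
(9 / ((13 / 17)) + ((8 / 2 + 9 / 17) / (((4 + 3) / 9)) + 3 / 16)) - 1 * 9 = 31047 / 3536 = 8.78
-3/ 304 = -0.01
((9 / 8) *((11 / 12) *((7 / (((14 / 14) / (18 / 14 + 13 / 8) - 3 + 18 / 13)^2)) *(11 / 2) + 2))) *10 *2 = 532.16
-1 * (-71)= 71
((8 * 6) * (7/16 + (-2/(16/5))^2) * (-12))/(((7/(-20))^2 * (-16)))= 11925/49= 243.37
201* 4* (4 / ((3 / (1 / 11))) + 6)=54136 / 11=4921.45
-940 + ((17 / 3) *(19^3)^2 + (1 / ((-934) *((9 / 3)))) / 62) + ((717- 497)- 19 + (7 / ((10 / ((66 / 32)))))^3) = 15808351931350794507 / 59297792000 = 266592589.68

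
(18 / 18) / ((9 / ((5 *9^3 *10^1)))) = 4050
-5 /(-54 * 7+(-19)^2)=5 /17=0.29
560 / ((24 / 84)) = 1960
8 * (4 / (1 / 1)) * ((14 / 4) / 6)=56 / 3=18.67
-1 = -1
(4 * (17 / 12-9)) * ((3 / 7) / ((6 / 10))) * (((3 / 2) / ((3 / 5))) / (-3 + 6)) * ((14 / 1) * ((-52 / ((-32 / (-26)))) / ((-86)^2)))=384475 / 266256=1.44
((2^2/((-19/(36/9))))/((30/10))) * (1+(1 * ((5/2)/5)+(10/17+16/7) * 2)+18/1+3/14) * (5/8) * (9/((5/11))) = -88.45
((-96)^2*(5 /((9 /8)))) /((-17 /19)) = -778240 /17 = -45778.82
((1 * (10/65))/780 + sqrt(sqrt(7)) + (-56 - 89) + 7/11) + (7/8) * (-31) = -38255641/223080 + 7^(1/4) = -169.86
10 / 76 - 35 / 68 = -495 / 1292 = -0.38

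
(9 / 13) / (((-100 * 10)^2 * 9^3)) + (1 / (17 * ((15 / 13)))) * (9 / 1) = 8213400017 / 17901000000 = 0.46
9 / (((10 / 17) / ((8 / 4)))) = 153 / 5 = 30.60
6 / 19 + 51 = 975 / 19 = 51.32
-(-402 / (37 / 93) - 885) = 70131 / 37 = 1895.43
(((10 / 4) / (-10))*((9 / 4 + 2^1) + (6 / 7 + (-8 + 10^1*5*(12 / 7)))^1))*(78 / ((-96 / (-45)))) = -1356615 / 1792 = -757.04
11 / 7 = 1.57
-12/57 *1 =-4/19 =-0.21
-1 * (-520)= 520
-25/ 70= -5/ 14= -0.36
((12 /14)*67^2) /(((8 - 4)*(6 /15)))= 2404.82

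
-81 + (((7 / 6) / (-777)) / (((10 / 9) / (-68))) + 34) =-8678 / 185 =-46.91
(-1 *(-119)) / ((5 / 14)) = 1666 / 5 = 333.20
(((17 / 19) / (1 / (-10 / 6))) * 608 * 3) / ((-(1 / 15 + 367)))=20400 / 2753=7.41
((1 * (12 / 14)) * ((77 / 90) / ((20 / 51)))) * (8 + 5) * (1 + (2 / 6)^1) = 2431 / 75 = 32.41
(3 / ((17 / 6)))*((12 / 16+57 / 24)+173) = 12681 / 68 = 186.49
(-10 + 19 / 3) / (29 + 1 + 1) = -11 / 93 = -0.12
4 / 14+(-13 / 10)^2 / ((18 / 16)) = 2816 / 1575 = 1.79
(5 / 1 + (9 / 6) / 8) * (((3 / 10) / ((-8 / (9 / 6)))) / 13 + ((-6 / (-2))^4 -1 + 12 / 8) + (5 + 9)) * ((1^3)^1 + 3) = 16486373 / 8320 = 1981.54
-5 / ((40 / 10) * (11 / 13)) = -65 / 44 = -1.48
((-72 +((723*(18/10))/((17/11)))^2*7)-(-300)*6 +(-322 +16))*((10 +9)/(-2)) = -681589706607/14450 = -47168837.83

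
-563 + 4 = -559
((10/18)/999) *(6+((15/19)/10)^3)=548765/164451384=0.00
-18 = -18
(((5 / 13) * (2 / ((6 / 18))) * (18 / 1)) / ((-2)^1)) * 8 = -2160 / 13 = -166.15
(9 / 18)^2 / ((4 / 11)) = 11 / 16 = 0.69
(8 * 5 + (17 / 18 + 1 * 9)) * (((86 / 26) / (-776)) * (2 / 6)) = -38657 / 544752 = -0.07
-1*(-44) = 44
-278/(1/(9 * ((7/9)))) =-1946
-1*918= -918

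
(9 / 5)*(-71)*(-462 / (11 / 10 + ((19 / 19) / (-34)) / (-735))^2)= 1843636705218 / 37785005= 48792.81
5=5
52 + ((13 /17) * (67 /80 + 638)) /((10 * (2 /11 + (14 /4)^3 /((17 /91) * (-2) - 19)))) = 100492613 /3595500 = 27.95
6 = 6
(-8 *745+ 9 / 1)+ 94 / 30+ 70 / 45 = -267584 / 45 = -5946.31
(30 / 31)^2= 900 / 961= 0.94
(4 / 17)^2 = 16 / 289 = 0.06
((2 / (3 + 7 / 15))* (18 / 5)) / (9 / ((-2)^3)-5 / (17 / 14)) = -3672 / 9269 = -0.40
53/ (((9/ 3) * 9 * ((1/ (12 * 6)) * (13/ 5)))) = 2120/ 39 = 54.36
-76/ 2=-38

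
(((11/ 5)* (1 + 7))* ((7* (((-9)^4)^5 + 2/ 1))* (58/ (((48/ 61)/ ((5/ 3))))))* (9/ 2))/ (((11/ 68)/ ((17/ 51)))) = 5118644626903066278496666/ 3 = 1706214875634355426165555.00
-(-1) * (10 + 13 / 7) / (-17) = -0.70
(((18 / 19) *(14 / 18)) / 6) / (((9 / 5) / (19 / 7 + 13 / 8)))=45 / 152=0.30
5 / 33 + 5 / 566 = 2995 / 18678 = 0.16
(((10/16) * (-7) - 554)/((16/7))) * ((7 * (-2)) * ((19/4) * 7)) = 29111439/256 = 113716.56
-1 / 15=-0.07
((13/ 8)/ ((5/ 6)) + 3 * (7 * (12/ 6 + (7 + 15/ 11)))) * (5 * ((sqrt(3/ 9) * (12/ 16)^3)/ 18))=48309 * sqrt(3)/ 5632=14.86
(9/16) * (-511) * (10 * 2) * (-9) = 206955/4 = 51738.75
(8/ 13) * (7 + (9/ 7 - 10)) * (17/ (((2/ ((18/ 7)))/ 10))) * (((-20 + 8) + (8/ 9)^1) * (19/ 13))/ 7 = 31008000/ 57967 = 534.93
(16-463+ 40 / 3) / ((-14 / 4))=2602 / 21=123.90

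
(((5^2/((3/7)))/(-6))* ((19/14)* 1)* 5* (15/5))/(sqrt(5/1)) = -475* sqrt(5)/12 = -88.51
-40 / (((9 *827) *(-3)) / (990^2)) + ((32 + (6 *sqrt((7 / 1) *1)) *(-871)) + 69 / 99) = 48808333 / 27291 - 5226 *sqrt(7) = -12038.26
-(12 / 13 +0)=-12 / 13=-0.92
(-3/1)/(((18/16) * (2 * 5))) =-4/15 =-0.27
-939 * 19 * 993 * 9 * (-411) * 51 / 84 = 1114042333779 / 28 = 39787226206.39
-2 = -2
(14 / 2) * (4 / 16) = 7 / 4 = 1.75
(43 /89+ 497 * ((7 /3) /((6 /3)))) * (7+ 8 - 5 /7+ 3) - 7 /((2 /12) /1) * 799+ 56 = -87733907 /3738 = -23470.82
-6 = -6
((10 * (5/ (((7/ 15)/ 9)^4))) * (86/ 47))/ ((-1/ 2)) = -2856495375000/ 112847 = -25312993.48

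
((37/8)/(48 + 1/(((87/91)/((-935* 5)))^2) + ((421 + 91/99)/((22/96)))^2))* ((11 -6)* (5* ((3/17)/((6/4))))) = 102506399325/205731393183961156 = 0.00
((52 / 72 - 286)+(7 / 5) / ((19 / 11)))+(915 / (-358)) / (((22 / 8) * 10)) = -958111321 / 3366990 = -284.56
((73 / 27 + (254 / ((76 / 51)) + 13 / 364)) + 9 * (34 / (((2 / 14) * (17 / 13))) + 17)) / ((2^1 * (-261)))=-3.76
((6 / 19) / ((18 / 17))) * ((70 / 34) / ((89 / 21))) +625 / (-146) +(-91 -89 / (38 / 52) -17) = -57752909 / 246886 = -233.93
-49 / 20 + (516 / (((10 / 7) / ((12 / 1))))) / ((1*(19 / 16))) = 1386077 / 380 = 3647.57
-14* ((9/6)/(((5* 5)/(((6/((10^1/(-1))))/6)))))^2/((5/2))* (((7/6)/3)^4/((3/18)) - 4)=473081/607500000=0.00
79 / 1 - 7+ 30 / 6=77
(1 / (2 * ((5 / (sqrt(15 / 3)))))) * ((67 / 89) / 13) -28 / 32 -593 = -4751 / 8 + 67 * sqrt(5) / 11570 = -593.86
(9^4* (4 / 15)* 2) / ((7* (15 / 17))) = 99144 / 175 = 566.54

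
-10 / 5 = -2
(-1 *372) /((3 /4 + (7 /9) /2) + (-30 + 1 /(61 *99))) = 8986032 /697165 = 12.89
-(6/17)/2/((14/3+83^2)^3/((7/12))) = -189/601483220724388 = -0.00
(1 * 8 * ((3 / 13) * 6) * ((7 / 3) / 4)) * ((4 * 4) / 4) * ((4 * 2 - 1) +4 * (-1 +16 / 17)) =38640 / 221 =174.84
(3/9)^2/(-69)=-1/621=-0.00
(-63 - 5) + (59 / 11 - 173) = -2592 / 11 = -235.64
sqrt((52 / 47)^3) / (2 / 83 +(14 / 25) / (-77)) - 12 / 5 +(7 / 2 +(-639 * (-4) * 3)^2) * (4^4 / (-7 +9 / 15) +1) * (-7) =296725 * sqrt(611) / 106032 +160519161051 / 10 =16051916174.27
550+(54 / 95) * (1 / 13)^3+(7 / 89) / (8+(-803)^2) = 6587839979038757 / 11977885233795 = 550.00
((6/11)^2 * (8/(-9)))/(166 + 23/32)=-1024/645535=-0.00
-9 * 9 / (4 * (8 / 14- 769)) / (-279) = -21 / 222332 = -0.00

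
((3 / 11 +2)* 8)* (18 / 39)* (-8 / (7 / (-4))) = 38.36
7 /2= 3.50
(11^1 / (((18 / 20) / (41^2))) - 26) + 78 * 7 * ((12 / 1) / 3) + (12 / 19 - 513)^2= 926695877 / 3249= 285224.95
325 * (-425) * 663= -91576875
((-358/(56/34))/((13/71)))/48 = -216053/8736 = -24.73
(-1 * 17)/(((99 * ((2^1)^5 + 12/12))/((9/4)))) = -17/1452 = -0.01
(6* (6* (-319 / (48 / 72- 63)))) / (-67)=-3132 / 1139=-2.75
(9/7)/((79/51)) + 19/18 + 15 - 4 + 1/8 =13.01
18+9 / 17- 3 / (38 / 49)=9471 / 646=14.66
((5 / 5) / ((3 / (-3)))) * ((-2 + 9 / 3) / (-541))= 1 / 541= 0.00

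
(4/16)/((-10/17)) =-17/40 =-0.42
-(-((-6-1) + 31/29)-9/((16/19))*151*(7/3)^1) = 1744469/464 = 3759.63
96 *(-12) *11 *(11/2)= -69696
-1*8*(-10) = 80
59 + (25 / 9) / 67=35602 / 603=59.04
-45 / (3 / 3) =-45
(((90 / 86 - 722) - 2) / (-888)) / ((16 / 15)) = 155435 / 203648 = 0.76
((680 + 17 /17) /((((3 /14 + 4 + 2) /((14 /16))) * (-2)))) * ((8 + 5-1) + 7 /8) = -1145669 /1856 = -617.28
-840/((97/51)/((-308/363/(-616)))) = -7140/11737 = -0.61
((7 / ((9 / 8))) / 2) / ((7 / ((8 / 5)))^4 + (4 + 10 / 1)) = 16384 / 2003103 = 0.01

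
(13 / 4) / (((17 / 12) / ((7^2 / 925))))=0.12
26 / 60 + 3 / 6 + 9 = 149 / 15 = 9.93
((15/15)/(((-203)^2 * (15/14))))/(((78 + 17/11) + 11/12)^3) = 1533312/35266329968950535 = 0.00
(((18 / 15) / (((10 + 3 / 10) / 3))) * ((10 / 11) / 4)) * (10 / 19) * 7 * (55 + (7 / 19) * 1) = 16.20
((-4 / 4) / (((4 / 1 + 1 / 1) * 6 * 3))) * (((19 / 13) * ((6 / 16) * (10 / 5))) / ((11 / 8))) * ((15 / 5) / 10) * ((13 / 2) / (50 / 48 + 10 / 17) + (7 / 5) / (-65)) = -171449 / 16266250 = -0.01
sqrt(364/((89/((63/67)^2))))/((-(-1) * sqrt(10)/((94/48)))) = 987 * sqrt(80990)/238520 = 1.18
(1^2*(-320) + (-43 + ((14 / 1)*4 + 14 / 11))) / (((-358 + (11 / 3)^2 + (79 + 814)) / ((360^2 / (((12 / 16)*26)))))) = -326883600 / 88231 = -3704.86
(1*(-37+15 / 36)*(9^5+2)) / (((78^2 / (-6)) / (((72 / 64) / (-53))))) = -45.22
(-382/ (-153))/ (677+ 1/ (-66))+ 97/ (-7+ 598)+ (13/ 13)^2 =174748188/ 149636669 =1.17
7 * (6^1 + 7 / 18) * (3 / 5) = 161 / 6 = 26.83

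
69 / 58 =1.19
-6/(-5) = 6/5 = 1.20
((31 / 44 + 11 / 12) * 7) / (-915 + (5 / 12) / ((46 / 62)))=-4922 / 396605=-0.01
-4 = -4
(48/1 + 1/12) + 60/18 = 617/12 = 51.42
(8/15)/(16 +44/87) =58/1795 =0.03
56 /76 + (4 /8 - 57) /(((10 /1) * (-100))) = 0.79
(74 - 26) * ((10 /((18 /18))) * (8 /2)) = 1920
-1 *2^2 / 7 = -4 / 7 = -0.57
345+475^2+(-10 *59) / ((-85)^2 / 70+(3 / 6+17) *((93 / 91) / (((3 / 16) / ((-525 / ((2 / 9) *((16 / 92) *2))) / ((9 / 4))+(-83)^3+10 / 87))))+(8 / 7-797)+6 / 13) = 225970.00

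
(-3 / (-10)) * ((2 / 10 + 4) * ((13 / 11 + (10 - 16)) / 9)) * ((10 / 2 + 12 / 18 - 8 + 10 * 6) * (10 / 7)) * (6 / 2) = -9169 / 55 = -166.71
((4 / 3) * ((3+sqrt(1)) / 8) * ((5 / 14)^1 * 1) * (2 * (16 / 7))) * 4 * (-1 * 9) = -1920 / 49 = -39.18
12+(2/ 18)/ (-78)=8423/ 702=12.00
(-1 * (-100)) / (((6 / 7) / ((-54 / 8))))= -1575 / 2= -787.50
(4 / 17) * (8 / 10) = 16 / 85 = 0.19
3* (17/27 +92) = 2501/9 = 277.89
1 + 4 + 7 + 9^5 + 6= 59067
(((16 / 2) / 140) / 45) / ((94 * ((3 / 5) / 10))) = 2 / 8883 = 0.00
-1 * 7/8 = -0.88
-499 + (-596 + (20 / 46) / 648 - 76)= -8726287 / 7452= -1171.00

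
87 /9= 29 /3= 9.67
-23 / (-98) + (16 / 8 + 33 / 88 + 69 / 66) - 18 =-14.34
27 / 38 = 0.71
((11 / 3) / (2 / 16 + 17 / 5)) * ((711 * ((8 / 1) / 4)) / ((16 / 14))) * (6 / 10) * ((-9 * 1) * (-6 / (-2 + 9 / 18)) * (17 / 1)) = -22336776 / 47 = -475250.55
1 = 1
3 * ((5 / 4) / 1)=15 / 4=3.75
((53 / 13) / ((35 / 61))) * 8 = 25864 / 455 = 56.84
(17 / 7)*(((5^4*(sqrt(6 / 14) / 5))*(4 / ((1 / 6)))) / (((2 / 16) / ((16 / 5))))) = 1305600*sqrt(21) / 49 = 122102.26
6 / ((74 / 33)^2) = 3267 / 2738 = 1.19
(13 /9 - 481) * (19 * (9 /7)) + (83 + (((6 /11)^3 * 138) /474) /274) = -1172931925311 /100837891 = -11631.86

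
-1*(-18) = 18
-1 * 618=-618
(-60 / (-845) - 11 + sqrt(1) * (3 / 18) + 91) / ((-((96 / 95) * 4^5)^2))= -0.00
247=247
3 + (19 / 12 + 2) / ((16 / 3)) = 235 / 64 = 3.67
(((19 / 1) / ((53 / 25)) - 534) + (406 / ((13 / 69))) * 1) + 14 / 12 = 6742769 / 4134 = 1631.05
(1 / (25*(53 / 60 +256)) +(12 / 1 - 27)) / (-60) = 385321 / 1541300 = 0.25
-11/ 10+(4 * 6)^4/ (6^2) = 92149/ 10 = 9214.90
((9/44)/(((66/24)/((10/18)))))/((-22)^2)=5/58564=0.00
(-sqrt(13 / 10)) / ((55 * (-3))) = sqrt(130) / 1650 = 0.01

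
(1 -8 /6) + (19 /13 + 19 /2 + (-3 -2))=439 /78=5.63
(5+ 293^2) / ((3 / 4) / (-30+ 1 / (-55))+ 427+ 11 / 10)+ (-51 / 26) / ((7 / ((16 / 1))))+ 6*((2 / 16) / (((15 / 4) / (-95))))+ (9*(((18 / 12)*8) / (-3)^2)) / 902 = 119316661983 / 673770097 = 177.09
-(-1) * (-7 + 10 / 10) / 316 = -3 / 158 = -0.02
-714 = -714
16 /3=5.33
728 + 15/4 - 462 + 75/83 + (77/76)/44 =6829713/25232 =270.68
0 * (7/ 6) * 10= 0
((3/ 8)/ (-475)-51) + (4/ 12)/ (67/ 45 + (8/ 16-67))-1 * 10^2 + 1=-3335201553/ 22233800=-150.01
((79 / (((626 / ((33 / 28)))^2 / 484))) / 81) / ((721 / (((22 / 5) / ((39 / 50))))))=63615145 / 4859450108604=0.00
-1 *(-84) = 84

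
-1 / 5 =-0.20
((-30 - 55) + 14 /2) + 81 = 3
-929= -929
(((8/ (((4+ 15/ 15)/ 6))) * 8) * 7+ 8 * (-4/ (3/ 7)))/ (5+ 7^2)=3472/ 405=8.57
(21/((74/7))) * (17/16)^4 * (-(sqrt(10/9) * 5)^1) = -13.34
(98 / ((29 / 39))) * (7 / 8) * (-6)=-40131 / 58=-691.91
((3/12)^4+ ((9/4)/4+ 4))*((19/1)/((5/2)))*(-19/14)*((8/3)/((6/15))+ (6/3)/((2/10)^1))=-301435/384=-784.99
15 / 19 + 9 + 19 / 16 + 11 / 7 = 26703 / 2128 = 12.55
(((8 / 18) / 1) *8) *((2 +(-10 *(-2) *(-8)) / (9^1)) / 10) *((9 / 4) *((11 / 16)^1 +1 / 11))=-9.83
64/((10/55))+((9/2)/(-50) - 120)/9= 101597/300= 338.66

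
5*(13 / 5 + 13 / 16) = 273 / 16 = 17.06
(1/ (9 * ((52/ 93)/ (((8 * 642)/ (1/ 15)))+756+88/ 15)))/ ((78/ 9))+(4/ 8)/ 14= 17748683377/ 496729087036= 0.04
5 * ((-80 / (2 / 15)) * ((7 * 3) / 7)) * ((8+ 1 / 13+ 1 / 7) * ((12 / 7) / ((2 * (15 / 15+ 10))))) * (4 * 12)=-176256000 / 637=-276697.02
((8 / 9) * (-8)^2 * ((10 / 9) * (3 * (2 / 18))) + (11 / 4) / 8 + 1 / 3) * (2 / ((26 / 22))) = 1860155 / 50544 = 36.80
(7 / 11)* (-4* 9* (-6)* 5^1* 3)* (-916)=-20774880 / 11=-1888625.45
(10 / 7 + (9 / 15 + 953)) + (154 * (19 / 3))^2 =299952494 / 315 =952230.14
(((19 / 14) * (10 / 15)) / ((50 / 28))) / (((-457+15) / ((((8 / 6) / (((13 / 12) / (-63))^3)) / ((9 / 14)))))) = 5675733504 / 12138425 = 467.58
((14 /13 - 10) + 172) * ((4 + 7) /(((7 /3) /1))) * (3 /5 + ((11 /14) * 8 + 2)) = 4351512 /637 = 6831.26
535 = 535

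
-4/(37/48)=-192/37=-5.19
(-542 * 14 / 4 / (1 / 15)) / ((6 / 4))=-18970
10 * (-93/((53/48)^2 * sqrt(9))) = -254.27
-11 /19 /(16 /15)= -165 /304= -0.54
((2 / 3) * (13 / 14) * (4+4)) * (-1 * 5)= -520 / 21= -24.76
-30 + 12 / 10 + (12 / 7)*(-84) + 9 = -819 / 5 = -163.80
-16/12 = -4/3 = -1.33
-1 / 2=-0.50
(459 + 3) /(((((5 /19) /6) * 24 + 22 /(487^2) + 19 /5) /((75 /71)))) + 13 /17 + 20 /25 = 67392059020307 /659848788965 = 102.13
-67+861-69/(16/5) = 12359/16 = 772.44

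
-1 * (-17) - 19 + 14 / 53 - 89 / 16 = -6189 / 848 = -7.30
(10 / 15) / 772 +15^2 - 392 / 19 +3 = 4562539 / 22002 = 207.37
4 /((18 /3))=2 /3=0.67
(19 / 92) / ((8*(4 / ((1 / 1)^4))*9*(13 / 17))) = 323 / 344448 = 0.00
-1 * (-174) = 174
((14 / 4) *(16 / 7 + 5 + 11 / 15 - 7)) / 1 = 107 / 30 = 3.57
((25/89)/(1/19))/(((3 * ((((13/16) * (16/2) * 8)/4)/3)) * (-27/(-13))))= 0.20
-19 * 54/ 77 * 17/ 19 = -918/ 77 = -11.92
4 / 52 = 1 / 13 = 0.08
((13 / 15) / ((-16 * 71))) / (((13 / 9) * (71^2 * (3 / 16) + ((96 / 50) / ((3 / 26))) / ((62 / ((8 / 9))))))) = -4185 / 7491177979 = -0.00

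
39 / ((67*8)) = 39 / 536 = 0.07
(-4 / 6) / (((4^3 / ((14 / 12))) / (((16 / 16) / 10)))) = -0.00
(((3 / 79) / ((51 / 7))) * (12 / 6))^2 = 196 / 1803649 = 0.00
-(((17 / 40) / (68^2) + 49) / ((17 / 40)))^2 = -284218000641 / 21381376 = -13292.78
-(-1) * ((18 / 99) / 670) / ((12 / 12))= 1 / 3685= 0.00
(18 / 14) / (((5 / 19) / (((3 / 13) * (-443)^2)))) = 100675737 / 455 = 221265.36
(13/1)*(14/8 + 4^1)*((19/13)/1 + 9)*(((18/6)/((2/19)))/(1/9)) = 200583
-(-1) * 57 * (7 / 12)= 33.25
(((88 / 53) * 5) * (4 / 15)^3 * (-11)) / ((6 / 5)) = -30976 / 21465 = -1.44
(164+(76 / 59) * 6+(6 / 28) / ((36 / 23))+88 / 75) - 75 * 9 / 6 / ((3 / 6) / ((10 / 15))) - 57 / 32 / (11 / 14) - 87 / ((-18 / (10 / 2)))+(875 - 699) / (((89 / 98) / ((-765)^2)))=55028258501182541 / 485192400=113415334.83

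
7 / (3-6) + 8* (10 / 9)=59 / 9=6.56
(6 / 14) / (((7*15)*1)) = 1 / 245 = 0.00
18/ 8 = 9/ 4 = 2.25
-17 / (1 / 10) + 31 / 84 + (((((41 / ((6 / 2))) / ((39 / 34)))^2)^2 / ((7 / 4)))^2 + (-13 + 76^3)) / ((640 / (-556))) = -31818005432008294026168080137 / 275297936822844193440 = -115576621.46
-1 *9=-9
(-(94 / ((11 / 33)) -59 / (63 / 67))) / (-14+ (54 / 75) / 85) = 29352625 / 1873116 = 15.67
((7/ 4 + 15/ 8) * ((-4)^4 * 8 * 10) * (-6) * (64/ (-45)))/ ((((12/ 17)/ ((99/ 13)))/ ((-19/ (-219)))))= 1688158208/ 2847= 592960.38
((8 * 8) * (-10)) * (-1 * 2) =1280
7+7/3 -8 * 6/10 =68/15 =4.53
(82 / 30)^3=68921 / 3375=20.42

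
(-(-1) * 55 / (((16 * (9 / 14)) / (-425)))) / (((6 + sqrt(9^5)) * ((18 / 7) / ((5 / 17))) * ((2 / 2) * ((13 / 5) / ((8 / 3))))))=-1684375 / 1573182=-1.07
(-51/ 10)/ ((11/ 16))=-408/ 55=-7.42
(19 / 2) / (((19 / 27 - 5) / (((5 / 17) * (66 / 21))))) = -2.04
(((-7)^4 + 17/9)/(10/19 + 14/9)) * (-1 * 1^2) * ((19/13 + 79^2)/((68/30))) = -62521631040/19669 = -3178688.85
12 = 12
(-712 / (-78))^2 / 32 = 7921 / 3042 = 2.60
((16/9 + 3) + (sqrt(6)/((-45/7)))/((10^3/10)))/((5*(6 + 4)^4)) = 43/450000-7*sqrt(6)/225000000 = 0.00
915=915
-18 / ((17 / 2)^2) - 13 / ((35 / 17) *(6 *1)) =-78989 / 60690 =-1.30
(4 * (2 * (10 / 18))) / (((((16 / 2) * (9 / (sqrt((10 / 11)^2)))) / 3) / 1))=50 / 297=0.17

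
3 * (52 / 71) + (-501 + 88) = -410.80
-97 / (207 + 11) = -0.44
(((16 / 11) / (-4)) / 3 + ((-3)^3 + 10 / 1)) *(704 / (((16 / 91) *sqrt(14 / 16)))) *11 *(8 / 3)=-5170880 *sqrt(14) / 9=-2149740.15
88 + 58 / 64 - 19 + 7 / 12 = 70.49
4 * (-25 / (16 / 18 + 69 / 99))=-9900 / 157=-63.06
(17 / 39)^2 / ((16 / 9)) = 289 / 2704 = 0.11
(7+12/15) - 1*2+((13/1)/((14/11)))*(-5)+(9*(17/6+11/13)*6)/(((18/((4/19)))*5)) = -774707/17290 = -44.81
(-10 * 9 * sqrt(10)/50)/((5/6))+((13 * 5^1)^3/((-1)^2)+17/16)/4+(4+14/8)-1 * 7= 4393937/64-54 * sqrt(10)/25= 68648.44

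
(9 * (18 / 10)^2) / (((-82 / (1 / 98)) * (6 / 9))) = -2187 / 401800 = -0.01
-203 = -203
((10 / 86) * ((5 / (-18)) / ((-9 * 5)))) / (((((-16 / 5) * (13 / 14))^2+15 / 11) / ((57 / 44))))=6125 / 67142952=0.00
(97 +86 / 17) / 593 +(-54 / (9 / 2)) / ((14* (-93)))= 396657 / 2187577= 0.18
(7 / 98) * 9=9 / 14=0.64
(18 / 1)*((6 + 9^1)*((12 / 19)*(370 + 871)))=4020840 / 19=211623.16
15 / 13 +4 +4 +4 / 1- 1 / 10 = 1697 / 130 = 13.05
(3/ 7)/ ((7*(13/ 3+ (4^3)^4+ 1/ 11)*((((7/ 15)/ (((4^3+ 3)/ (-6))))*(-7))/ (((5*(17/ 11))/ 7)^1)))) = 256275/ 18610333082236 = 0.00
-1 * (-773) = 773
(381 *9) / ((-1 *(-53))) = 64.70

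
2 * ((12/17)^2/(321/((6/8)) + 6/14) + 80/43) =138760448/37268573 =3.72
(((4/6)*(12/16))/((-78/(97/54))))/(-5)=97/42120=0.00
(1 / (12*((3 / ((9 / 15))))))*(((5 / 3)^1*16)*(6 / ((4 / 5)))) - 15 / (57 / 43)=-7.98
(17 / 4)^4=83521 / 256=326.25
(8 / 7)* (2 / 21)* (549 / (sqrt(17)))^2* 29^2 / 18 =75104664 / 833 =90161.66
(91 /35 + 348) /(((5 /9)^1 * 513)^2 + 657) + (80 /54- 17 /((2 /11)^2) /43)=-1106296681 /105627780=-10.47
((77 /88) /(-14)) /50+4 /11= 0.36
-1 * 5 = -5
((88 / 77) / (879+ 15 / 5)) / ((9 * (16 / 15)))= 5 / 37044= 0.00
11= 11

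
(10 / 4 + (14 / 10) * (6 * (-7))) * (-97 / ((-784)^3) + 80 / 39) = -21704341421989 / 187937218560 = -115.49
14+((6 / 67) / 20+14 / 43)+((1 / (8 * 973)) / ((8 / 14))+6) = 1302631221 / 64073440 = 20.33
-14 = -14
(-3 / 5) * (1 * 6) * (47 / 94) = -9 / 5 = -1.80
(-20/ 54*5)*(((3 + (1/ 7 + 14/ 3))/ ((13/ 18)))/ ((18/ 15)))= -41000/ 2457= -16.69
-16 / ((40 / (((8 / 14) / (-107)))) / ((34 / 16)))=17 / 3745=0.00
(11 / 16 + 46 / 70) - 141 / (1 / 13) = -1025727 / 560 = -1831.66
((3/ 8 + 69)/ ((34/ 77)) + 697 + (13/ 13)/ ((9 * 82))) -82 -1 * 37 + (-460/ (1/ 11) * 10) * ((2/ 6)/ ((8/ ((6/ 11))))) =-41641145/ 100368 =-414.88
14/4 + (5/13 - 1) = 75/26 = 2.88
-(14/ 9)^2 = -2.42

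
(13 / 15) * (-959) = -12467 / 15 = -831.13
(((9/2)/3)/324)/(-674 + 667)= -1/1512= -0.00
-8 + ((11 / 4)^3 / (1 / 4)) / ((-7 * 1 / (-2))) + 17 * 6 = 6595 / 56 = 117.77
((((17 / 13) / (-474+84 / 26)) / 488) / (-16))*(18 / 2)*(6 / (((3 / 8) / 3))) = 3 / 19520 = 0.00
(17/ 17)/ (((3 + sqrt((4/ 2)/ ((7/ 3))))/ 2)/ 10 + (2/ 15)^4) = 43147282500/ 5870635297 -2050312500 * sqrt(42)/ 5870635297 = 5.09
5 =5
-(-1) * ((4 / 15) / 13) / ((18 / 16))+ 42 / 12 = 3.52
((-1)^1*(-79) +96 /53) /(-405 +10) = -4283 /20935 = -0.20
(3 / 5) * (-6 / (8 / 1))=-9 / 20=-0.45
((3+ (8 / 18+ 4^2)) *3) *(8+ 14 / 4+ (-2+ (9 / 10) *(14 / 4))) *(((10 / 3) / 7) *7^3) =2169475 / 18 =120526.39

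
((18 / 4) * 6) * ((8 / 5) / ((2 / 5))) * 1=108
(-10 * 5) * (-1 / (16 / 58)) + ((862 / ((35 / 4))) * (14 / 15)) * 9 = 100877 / 100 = 1008.77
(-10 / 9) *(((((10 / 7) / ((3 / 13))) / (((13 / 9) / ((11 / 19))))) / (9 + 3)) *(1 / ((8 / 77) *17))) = -0.13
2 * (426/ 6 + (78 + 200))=698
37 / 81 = 0.46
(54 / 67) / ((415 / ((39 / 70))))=0.00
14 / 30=7 / 15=0.47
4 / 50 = 2 / 25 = 0.08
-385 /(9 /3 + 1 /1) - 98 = -777 /4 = -194.25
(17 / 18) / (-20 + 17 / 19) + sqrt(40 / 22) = -323 / 6534 + 2 * sqrt(55) / 11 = 1.30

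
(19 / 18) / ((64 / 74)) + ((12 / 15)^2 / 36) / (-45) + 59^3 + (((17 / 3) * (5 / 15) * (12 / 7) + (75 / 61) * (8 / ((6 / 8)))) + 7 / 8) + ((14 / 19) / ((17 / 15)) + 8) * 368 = 18641443292098099 / 89372808000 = 208580.70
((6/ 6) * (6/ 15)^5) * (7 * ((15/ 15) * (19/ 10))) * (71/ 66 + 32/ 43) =1099112/ 4434375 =0.25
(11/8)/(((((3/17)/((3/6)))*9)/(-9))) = -187/48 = -3.90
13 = 13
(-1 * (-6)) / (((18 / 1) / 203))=203 / 3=67.67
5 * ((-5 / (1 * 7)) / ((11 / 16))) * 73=-29200 / 77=-379.22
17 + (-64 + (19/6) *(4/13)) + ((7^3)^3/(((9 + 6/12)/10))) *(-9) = -382297375.50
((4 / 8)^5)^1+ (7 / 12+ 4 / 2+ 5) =731 / 96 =7.61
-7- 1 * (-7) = 0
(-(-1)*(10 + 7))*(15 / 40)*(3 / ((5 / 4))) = 153 / 10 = 15.30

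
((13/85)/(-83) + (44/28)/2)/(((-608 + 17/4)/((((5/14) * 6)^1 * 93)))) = -14400678/55656895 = -0.26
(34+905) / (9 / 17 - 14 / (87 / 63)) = -154309 / 1579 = -97.73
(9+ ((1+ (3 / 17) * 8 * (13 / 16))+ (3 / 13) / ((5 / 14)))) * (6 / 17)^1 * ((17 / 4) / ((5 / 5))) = 78189 / 4420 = 17.69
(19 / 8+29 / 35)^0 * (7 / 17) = 7 / 17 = 0.41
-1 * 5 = -5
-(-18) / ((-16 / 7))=-63 / 8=-7.88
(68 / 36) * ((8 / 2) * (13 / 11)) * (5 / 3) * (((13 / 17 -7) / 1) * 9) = -27560 / 33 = -835.15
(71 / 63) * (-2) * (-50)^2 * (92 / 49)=-32660000 / 3087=-10579.85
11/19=0.58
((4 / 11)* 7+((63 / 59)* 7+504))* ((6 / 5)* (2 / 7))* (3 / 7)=1715652 / 22715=75.53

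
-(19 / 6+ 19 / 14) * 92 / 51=-8740 / 1071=-8.16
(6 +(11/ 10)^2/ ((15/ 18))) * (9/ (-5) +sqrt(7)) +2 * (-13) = -49267/ 1250 +1863 * sqrt(7)/ 250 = -19.70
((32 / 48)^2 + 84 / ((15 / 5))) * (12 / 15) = 1024 / 45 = 22.76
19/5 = 3.80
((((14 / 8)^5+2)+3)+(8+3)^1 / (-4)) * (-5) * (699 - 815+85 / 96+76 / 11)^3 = 142558490697999966875 / 1205845622784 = 118222837.16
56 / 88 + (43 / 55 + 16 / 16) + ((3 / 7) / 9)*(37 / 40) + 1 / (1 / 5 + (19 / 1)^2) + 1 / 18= 3004399 / 1191960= 2.52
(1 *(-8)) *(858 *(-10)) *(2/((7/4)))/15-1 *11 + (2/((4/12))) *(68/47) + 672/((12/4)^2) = 5233135/987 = 5302.06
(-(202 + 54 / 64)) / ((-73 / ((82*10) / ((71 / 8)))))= 1330655 / 5183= 256.73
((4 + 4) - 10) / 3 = -2 / 3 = -0.67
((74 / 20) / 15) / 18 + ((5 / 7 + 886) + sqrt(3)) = sqrt(3) + 16759159 / 18900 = 888.46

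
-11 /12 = -0.92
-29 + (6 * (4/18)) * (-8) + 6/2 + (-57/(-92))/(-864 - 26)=-9006971/245640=-36.67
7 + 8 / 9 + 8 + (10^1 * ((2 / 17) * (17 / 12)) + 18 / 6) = 185 / 9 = 20.56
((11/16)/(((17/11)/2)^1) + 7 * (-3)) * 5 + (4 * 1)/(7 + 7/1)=-95453/952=-100.27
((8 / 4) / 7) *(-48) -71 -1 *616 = -4905 / 7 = -700.71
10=10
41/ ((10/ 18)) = 369/ 5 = 73.80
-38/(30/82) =-1558/15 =-103.87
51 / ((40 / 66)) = 1683 / 20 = 84.15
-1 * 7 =-7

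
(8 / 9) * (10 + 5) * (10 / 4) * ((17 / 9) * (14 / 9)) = 23800 / 243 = 97.94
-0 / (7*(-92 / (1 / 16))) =0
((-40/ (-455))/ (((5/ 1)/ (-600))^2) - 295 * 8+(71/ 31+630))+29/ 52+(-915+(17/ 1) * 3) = -14953759/ 11284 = -1325.22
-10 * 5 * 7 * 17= -5950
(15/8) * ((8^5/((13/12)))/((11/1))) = 5155.80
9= 9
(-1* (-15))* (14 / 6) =35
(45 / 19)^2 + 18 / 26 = 29574 / 4693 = 6.30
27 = 27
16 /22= 8 /11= 0.73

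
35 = 35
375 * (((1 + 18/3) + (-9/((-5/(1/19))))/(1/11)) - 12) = -28200/19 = -1484.21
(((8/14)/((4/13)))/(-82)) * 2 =-13/287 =-0.05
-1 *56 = -56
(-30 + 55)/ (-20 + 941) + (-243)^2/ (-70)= -54382379/ 64470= -843.53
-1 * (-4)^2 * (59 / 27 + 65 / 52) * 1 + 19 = -971 / 27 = -35.96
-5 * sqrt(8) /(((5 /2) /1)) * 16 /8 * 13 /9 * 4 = -416 * sqrt(2) /9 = -65.37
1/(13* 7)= 1/91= 0.01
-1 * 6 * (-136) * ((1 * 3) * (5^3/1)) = 306000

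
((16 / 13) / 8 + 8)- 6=2.15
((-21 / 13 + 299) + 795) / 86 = 14201 / 1118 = 12.70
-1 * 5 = -5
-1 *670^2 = -448900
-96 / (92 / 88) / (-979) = 192 / 2047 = 0.09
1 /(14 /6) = 3 /7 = 0.43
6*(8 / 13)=3.69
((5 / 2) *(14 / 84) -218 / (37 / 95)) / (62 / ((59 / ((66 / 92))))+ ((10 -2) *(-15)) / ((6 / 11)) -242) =336990595 / 277904484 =1.21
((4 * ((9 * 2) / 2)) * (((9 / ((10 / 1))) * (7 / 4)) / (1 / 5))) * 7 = 3969 / 2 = 1984.50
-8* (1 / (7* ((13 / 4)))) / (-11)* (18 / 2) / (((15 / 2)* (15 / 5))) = 64 / 5005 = 0.01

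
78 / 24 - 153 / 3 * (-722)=147301 / 4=36825.25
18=18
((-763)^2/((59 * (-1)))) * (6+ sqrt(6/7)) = -3493014/59 - 83167 * sqrt(42)/59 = -68338.95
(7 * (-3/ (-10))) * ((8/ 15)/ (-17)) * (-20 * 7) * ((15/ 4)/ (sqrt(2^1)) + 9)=294 * sqrt(2)/ 17 + 7056/ 85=107.47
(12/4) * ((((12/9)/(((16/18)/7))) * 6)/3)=63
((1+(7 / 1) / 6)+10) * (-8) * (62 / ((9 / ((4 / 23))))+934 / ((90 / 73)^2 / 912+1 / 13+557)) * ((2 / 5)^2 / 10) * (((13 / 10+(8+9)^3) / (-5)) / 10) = 278278514394120256 / 632438419584375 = 440.01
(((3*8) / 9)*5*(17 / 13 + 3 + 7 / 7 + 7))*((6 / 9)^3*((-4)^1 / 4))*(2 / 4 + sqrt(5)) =-51200*sqrt(5) / 1053 - 25600 / 1053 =-133.04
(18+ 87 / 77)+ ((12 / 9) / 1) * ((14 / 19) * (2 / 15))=1268039 / 65835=19.26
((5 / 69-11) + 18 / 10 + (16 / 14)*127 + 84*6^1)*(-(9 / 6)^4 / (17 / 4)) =-41732199 / 54740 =-762.37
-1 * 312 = -312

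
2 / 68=1 / 34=0.03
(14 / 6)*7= 49 / 3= 16.33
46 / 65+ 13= 891 / 65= 13.71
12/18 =2/3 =0.67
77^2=5929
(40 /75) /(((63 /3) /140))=32 /9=3.56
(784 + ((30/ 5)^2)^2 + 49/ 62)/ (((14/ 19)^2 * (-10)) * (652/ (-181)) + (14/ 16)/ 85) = 955352067820/ 8984244199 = 106.34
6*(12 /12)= 6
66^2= 4356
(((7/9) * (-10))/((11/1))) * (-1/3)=70/297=0.24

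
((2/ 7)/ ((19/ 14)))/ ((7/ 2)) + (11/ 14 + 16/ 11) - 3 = -2047/ 2926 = -0.70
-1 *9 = -9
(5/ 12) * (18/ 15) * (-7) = -7/ 2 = -3.50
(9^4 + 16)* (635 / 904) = 4176395 / 904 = 4619.91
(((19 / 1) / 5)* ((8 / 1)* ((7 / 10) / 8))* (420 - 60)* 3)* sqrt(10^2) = 28728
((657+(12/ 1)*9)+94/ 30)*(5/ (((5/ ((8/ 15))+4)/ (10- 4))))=1722.92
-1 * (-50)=50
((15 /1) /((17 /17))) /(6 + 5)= 15 /11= 1.36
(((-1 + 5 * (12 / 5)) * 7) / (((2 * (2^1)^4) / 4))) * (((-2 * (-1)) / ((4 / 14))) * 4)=539 / 2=269.50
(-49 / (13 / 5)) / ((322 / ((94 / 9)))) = -1645 / 2691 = -0.61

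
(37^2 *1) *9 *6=73926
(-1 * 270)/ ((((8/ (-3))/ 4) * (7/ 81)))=32805/ 7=4686.43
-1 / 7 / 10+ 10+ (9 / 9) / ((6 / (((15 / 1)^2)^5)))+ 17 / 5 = 3363793945781 / 35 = 96108398450.89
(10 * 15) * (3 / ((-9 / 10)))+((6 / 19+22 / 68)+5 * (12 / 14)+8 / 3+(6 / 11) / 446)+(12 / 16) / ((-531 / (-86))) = -161089510466 / 327227747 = -492.29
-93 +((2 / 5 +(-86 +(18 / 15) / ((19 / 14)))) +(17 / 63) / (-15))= -638242 / 3591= -177.73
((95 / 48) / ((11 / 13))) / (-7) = -1235 / 3696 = -0.33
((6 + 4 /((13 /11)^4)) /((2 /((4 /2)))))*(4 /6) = 5.37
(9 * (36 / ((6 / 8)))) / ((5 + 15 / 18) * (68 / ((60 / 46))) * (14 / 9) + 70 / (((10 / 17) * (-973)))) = 4863888 / 5324825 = 0.91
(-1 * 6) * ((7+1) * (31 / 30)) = -248 / 5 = -49.60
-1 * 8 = -8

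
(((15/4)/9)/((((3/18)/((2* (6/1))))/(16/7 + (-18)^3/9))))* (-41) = 5559600/7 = 794228.57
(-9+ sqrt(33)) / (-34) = 9 / 34 - sqrt(33) / 34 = 0.10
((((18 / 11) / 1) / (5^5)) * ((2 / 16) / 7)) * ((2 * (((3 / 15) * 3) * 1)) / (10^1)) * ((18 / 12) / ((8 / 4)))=81 / 96250000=0.00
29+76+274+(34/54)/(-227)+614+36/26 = 79229362/79677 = 994.38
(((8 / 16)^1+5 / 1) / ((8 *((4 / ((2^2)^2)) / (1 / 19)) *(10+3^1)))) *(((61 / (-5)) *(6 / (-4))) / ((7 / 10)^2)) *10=50325 / 12103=4.16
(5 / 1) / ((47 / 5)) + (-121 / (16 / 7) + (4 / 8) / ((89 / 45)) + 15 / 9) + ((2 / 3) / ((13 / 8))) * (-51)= -186391687 / 2610192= -71.41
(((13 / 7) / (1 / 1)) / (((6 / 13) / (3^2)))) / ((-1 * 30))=-169 / 140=-1.21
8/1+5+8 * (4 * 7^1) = 237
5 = 5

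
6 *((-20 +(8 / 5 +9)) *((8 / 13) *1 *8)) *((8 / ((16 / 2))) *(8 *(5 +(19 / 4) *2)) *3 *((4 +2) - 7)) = 6280704 / 65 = 96626.22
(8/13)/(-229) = -8/2977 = -0.00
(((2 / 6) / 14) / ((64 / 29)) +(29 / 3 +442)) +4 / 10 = 2025307 / 4480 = 452.08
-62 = -62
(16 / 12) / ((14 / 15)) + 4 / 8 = 1.93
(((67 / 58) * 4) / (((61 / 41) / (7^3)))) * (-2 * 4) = -15075536 / 1769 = -8522.07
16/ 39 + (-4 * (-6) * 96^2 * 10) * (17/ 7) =1466450032/ 273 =5371611.84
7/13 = 0.54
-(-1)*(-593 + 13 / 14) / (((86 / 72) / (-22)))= 3282444 / 301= 10905.13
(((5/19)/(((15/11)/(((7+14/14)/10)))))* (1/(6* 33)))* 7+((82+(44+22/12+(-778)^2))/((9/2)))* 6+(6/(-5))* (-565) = 2072247554/2565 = 807893.78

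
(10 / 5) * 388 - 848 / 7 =4584 / 7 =654.86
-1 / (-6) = 0.17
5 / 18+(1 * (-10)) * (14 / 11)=-2465 / 198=-12.45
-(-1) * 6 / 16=3 / 8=0.38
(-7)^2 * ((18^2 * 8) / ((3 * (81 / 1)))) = 1568 / 3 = 522.67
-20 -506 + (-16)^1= -542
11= 11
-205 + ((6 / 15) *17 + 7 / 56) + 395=7877 / 40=196.92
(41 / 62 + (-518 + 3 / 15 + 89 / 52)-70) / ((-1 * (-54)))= -4718543 / 435240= -10.84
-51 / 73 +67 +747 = 813.30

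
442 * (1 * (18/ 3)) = 2652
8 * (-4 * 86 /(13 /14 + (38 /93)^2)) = -333228672 /132653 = -2512.03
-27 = -27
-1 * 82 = -82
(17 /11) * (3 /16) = 51 /176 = 0.29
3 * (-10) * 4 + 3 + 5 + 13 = -99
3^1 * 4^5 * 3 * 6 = 55296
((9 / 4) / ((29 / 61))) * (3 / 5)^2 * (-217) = -1072197 / 2900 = -369.72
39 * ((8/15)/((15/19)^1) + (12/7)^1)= 48932/525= 93.20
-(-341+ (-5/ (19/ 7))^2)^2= -14853759376/ 130321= -113978.25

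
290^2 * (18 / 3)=504600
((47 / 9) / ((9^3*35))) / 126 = 47 / 28934010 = 0.00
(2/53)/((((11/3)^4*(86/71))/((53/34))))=5751/21405142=0.00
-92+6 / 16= -733 / 8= -91.62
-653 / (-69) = 653 / 69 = 9.46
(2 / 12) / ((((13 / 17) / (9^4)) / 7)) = 260253 / 26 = 10009.73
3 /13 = 0.23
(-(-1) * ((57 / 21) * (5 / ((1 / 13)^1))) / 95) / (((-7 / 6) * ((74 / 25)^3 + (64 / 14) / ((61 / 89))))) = -12390625 / 253785756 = -0.05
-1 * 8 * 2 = -16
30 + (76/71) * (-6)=1674/71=23.58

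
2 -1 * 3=-1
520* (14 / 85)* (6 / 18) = 1456 / 51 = 28.55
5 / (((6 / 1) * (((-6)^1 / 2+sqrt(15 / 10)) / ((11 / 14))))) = -11 / 42 -11 * sqrt(6) / 252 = -0.37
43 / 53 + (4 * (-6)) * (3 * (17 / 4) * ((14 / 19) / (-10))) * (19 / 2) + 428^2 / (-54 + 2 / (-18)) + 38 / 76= -818162053 / 258110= -3169.82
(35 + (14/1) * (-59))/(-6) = 791/6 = 131.83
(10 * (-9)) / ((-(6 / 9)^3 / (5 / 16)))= 6075 / 64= 94.92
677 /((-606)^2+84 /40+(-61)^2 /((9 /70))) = 60930 /35656129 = 0.00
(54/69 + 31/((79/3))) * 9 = 32049/1817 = 17.64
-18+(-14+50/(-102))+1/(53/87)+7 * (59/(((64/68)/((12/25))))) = 179.78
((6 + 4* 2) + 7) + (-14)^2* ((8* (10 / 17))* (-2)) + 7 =-30884 / 17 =-1816.71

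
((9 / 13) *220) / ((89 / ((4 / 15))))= 528 / 1157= 0.46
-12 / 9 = -4 / 3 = -1.33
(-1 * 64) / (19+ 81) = -16 / 25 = -0.64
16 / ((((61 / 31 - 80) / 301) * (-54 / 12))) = 298592 / 21771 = 13.72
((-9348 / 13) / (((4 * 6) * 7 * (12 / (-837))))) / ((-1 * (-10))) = 217341 / 7280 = 29.85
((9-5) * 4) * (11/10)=88/5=17.60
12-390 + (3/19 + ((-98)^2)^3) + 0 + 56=16831005230301/19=885842380542.16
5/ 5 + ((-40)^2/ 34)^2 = 640289/ 289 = 2215.53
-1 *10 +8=-2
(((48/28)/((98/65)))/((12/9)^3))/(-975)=-27/54880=-0.00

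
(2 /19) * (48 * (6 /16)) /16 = 0.12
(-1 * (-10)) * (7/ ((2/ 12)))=420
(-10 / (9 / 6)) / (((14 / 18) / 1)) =-60 / 7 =-8.57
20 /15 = 4 /3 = 1.33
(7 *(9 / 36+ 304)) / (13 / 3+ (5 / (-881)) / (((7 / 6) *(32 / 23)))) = 630440076 / 1281701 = 491.88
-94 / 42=-47 / 21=-2.24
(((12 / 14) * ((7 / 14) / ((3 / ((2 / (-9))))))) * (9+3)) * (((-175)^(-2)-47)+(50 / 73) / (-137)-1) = 39207976664 / 2143964375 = 18.29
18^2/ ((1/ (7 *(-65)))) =-147420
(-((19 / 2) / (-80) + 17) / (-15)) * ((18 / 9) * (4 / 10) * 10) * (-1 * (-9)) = 8103 / 100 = 81.03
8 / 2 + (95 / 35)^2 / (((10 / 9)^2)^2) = 4328521 / 490000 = 8.83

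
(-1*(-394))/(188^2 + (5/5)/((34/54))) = 6698/600875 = 0.01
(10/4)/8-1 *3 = -43/16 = -2.69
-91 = -91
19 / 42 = 0.45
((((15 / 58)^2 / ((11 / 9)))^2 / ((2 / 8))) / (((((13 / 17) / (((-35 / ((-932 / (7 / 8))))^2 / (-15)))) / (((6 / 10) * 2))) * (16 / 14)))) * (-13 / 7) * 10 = 836876053125 / 38060908243263488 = 0.00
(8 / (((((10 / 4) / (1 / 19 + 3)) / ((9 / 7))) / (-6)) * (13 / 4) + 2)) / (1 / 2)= 400896 / 41467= 9.67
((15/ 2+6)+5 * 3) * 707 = 40299/ 2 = 20149.50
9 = 9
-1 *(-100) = 100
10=10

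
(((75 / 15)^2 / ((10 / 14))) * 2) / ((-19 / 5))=-350 / 19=-18.42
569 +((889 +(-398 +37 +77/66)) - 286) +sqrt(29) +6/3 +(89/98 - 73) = sqrt(29) +109085/147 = 747.46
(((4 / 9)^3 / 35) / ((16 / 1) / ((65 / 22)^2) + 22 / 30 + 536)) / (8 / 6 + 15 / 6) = 108160 / 89022130407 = 0.00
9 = 9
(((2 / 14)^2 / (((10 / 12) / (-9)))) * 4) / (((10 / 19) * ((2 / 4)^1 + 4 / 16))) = -2736 / 1225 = -2.23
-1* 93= -93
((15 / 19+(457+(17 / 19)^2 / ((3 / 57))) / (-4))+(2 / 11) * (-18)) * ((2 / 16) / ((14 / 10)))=-15745 / 1463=-10.76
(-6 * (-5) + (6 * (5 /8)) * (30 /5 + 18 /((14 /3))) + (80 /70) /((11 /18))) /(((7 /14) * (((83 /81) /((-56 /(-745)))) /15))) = 20607372 /136037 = 151.48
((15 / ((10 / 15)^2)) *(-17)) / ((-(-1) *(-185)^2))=-459 / 27380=-0.02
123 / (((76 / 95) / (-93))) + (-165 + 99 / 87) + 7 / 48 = -20131753 / 1392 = -14462.47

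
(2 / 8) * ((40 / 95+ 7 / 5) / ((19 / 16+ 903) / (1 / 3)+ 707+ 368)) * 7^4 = 1661492 / 5757095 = 0.29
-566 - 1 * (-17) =-549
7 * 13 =91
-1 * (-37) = 37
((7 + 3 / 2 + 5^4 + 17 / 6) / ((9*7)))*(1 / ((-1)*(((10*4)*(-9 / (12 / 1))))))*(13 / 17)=24817 / 96390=0.26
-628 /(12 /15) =-785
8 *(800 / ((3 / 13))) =83200 / 3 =27733.33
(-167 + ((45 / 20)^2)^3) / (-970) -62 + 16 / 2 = -53.96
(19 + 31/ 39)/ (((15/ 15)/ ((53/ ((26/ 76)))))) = 1554808/ 507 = 3066.68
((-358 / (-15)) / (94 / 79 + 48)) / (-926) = -14141 / 26988270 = -0.00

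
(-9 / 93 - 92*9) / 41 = -25671 / 1271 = -20.20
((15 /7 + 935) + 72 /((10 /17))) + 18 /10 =1061.34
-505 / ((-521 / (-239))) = -120695 / 521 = -231.66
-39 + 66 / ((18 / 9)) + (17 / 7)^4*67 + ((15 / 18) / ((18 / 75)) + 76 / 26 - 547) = 2004682265 / 1123668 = 1784.05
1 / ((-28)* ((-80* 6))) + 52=698881 / 13440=52.00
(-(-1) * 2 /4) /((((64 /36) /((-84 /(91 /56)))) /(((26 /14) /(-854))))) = 27 /854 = 0.03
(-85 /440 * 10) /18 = -85 /792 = -0.11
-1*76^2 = -5776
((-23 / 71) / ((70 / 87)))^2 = 4004001 / 24700900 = 0.16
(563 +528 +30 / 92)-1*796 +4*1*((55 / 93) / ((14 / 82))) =309.18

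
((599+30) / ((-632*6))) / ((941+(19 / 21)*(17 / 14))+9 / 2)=-30821 / 175885600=-0.00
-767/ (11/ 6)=-4602/ 11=-418.36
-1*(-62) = 62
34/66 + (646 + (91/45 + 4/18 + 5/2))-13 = 631877/990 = 638.26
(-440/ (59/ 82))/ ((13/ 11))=-396880/ 767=-517.44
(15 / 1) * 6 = 90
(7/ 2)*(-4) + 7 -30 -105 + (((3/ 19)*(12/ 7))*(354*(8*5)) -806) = 383676/ 133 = 2884.78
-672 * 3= -2016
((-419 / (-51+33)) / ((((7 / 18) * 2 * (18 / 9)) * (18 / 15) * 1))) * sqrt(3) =21.60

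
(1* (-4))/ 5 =-4/ 5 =-0.80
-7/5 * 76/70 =-38/25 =-1.52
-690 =-690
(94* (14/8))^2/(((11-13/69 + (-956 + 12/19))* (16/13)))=-263535909/11321728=-23.28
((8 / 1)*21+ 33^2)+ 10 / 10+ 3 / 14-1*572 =686.21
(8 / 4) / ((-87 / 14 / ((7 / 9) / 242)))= -98 / 94743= -0.00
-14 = -14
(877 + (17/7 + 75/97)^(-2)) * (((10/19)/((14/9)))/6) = 62181076395/1257189416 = 49.46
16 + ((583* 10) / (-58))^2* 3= 30327.15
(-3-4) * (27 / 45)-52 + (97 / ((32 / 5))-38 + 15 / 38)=-239093 / 3040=-78.65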